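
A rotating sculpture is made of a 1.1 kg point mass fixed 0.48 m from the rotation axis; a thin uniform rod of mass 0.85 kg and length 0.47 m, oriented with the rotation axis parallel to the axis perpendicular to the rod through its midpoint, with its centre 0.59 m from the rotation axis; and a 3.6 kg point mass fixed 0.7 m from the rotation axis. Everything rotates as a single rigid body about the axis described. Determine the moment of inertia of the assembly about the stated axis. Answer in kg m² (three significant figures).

Point mass: I_cm = 0; centre at d = 0.48 m, so I = I_cm + Md² gives I = 0 + (1.1)(0.48)² = 0.25344 kg m².
Thin rod: I_cm = (1/12)ML² = (1/12)(0.85)(0.47)² = 0.015647 kg m²; centre at d = 0.59 m, so I = I_cm + Md² gives I = 0.015647 + (0.85)(0.59)² = 0.31153 kg m².
Point mass: I_cm = 0; centre at d = 0.7 m, so I = I_cm + Md² gives I = 0 + (3.6)(0.7)² = 1.764 kg m².
Total I = 0.25344 + 0.31153 + 1.764 = 2.329 kg m².

2.33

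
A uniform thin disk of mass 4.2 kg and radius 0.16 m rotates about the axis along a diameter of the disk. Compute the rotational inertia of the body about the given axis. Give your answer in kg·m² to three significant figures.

0.0269

I_cm = (1/4)MR² = (1/4)(4.2)(0.16)² = 0.02688 kg·m²; axis through the centre, so I = 0.02688 kg·m².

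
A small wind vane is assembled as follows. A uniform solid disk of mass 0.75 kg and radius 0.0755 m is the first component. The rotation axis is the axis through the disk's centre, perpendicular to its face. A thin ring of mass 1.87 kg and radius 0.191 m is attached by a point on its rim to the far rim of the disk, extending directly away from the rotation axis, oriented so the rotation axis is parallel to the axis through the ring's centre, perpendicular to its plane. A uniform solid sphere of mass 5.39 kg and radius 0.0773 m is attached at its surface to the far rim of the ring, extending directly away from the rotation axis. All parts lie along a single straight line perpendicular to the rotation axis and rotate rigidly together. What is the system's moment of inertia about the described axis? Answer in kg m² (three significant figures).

Solid disk: I_cm = (1/2)MR² = (1/2)(0.75)(0.0755)² = 0.0021376 kg m²; axis through the centre, so I = 0.0021376 kg m².
Thin ring: I_cm = MR² = (1.87)(0.191)² = 0.068219 kg m²; centre at d = 0.0755 + 0.191 = 0.2665 m, so I = I_cm + Md² gives I = 0.068219 + (1.87)(0.2665)² = 0.20103 kg m².
Solid sphere: I_cm = (2/5)MR² = (2/5)(5.39)(0.0773)² = 0.012883 kg m²; centre at d = 0.0755 + 0.191 + 0.191 + 0.0773 = 0.5348 m, so I = I_cm + Md² gives I = 0.012883 + (5.39)(0.5348)² = 1.5545 kg m².
Total I = 0.0021376 + 0.20103 + 1.5545 = 1.7577 kg m².

1.76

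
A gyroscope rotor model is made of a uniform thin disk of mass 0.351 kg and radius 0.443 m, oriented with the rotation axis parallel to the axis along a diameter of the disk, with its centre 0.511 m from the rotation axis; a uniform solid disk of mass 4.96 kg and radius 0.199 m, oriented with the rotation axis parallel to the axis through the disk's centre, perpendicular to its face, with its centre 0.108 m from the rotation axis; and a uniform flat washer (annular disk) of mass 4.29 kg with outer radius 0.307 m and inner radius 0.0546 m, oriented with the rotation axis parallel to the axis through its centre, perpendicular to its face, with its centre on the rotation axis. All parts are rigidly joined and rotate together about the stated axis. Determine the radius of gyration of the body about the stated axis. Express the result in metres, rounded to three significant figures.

Thin disk: I_cm = (1/4)MR² = (1/4)(0.351)(0.443)² = 0.017221 kg m²; centre at d = 0.511 m, so I = I_cm + Md² gives I = 0.017221 + (0.351)(0.511)² = 0.10887 kg m².
Solid disk: I_cm = (1/2)MR² = (1/2)(4.96)(0.199)² = 0.09821 kg m²; centre at d = 0.108 m, so I = I_cm + Md² gives I = 0.09821 + (4.96)(0.108)² = 0.15606 kg m².
Annular disk: I_cm = (1/2)M(R²+r²) = (1/2)(4.29)[(0.307)² + (0.0546)²] = 0.20856 kg m²; axis through the centre, so I = 0.20856 kg m².
Total I = 0.4735 kg m²; total mass M = 9.601 kg.
k = √(I/M) = √(0.4735/9.601) = 0.22208 m.

0.222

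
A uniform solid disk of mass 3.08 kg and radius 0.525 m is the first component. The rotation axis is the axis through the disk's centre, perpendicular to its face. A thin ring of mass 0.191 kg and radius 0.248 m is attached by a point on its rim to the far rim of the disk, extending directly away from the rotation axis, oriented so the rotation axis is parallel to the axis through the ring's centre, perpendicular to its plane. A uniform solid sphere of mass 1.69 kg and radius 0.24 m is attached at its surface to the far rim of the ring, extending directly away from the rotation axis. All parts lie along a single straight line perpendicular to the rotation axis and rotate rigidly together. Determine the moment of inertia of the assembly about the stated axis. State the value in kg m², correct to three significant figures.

3.28

Solid disk: I_cm = (1/2)MR² = (1/2)(3.08)(0.525)² = 0.42446 kg m²; axis through the centre, so I = 0.42446 kg m².
Thin ring: I_cm = MR² = (0.191)(0.248)² = 0.011747 kg m²; centre at d = 0.525 + 0.248 = 0.773 m, so I = I_cm + Md² gives I = 0.011747 + (0.191)(0.773)² = 0.12588 kg m².
Solid sphere: I_cm = (2/5)MR² = (2/5)(1.69)(0.24)² = 0.038938 kg m²; centre at d = 0.525 + 0.248 + 0.248 + 0.24 = 1.261 m, so I = I_cm + Md² gives I = 0.038938 + (1.69)(1.261)² = 2.7262 kg m².
Total I = 0.42446 + 0.12588 + 2.7262 = 3.2766 kg m².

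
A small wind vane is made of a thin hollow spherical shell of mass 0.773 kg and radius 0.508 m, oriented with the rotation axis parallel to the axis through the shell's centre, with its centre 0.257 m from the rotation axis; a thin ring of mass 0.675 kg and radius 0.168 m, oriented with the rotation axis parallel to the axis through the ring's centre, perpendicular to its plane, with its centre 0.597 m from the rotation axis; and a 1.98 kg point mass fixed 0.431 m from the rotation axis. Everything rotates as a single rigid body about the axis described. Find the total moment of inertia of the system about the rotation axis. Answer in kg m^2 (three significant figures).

Spherical shell: I_cm = (2/3)MR² = (2/3)(0.773)(0.508)² = 0.13299 kg m^2; centre at d = 0.257 m, so I = I_cm + Md² gives I = 0.13299 + (0.773)(0.257)² = 0.18404 kg m^2.
Thin ring: I_cm = MR² = (0.675)(0.168)² = 0.019051 kg m^2; centre at d = 0.597 m, so I = I_cm + Md² gives I = 0.019051 + (0.675)(0.597)² = 0.25963 kg m^2.
Point mass: I_cm = 0; centre at d = 0.431 m, so I = I_cm + Md² gives I = 0 + (1.98)(0.431)² = 0.36781 kg m^2.
Total I = 0.18404 + 0.25963 + 0.36781 = 0.81148 kg m^2.

0.811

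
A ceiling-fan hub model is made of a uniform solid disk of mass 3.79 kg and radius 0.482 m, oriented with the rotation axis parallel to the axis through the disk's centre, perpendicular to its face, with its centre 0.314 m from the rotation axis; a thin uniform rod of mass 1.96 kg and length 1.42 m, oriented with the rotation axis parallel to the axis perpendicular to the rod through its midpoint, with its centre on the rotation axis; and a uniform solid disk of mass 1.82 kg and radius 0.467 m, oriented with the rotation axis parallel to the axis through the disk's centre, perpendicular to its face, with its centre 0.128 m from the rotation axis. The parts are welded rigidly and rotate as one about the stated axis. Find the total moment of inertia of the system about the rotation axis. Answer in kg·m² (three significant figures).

Solid disk: I_cm = (1/2)MR² = (1/2)(3.79)(0.482)² = 0.44025 kg·m²; centre at d = 0.314 m, so I = I_cm + Md² gives I = 0.44025 + (3.79)(0.314)² = 0.81393 kg·m².
Thin rod: I_cm = (1/12)ML² = (1/12)(1.96)(1.42)² = 0.32935 kg·m²; axis through the centre, so I = 0.32935 kg·m².
Solid disk: I_cm = (1/2)MR² = (1/2)(1.82)(0.467)² = 0.19846 kg·m²; centre at d = 0.128 m, so I = I_cm + Md² gives I = 0.19846 + (1.82)(0.128)² = 0.22828 kg·m².
Total I = 0.81393 + 0.32935 + 0.22828 = 1.3716 kg·m².

1.37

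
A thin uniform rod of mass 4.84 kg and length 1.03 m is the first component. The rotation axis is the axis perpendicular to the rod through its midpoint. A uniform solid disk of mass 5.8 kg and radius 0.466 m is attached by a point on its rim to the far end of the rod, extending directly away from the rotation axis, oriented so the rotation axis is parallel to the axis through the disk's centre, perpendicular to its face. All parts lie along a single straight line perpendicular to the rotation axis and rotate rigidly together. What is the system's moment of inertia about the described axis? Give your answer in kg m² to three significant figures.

6.64

Thin rod: I_cm = (1/12)ML² = (1/12)(4.84)(1.03)² = 0.4279 kg m²; axis through the centre, so I = 0.4279 kg m².
Solid disk: I_cm = (1/2)MR² = (1/2)(5.8)(0.466)² = 0.62975 kg m²; centre at d = 0.515 + 0.466 = 0.981 m, so I = I_cm + Md² gives I = 0.62975 + (5.8)(0.981)² = 6.2114 kg m².
Total I = 0.4279 + 6.2114 = 6.6393 kg m².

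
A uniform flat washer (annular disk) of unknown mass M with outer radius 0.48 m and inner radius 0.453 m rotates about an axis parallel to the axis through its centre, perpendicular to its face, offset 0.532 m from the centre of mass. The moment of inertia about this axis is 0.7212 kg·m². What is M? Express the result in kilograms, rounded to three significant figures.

1.44

I = I_cm + Md² = (1/2)M(R²+r²) + Md² = M·[0.5·[(0.48)² + (0.453)²] + (0.532)²] = M·0.50083.
So M = 0.7212 / 0.50083 = 1.44 kg.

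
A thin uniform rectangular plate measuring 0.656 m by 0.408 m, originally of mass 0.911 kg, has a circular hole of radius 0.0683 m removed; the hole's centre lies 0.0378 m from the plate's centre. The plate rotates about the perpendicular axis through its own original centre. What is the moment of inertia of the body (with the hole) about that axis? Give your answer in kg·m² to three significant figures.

0.0451

Unpierced body about its centre: I₀ = (1/12)M(a²+b²) = (1/12)(0.911)[(0.656)² + (0.408)²] = 0.045307 kg·m².
The removed disk has mass m = M·πr²/(ab) = (0.911)·π(0.0683)²/(0.656·0.408) = 0.049882 kg (same uniform areal density).
Its moment of inertia about the rotation axis (parallel-axis theorem): I_hole = (1/2)mr² + md² = (1/2)(0.049882)(0.0683)² + (0.049882)(0.0378)² = 0.00018762 kg·m².
Treating the hole as negative mass, I = I₀ − I_hole = 0.045307 − 0.00018762 = 0.045119 kg·m².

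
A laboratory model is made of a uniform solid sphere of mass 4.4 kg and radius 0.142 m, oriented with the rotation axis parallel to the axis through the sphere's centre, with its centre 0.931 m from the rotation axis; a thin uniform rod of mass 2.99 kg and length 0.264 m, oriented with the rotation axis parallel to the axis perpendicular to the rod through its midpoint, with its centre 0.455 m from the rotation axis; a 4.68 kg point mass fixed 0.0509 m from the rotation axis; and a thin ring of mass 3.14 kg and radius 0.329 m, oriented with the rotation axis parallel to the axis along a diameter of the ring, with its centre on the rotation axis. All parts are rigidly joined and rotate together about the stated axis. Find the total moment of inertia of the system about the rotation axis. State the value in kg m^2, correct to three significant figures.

4.67

Solid sphere: I_cm = (2/5)MR² = (2/5)(4.4)(0.142)² = 0.035489 kg m^2; centre at d = 0.931 m, so I = I_cm + Md² gives I = 0.035489 + (4.4)(0.931)² = 3.8492 kg m^2.
Thin rod: I_cm = (1/12)ML² = (1/12)(2.99)(0.264)² = 0.017366 kg m^2; centre at d = 0.455 m, so I = I_cm + Md² gives I = 0.017366 + (2.99)(0.455)² = 0.63637 kg m^2.
Point mass: I_cm = 0; centre at d = 0.0509 m, so I = I_cm + Md² gives I = 0 + (4.68)(0.0509)² = 0.012125 kg m^2.
Thin ring: I_cm = (1/2)MR² = (1/2)(3.14)(0.329)² = 0.16994 kg m^2; axis through the centre, so I = 0.16994 kg m^2.
Total I = 3.8492 + 0.63637 + 0.012125 + 0.16994 = 4.6677 kg m^2.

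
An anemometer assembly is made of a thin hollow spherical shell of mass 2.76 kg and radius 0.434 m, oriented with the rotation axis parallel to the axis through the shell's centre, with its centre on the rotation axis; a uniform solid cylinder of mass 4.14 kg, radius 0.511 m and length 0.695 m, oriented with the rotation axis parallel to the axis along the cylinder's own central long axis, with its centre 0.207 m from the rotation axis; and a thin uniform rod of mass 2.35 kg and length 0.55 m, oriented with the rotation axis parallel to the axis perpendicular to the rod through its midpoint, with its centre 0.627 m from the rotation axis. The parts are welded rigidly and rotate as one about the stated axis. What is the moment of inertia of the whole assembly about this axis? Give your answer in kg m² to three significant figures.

2.05

Spherical shell: I_cm = (2/3)MR² = (2/3)(2.76)(0.434)² = 0.34658 kg m²; axis through the centre, so I = 0.34658 kg m².
Solid cylinder: I_cm = (1/2)MR² = (1/2)(4.14)(0.511)² = 0.54052 kg m²; centre at d = 0.207 m, so the parallel axis theorem gives I = 0.54052 + (4.14)(0.207)² = 0.71792 kg m².
Thin rod: I_cm = (1/12)ML² = (1/12)(2.35)(0.55)² = 0.05924 kg m²; centre at d = 0.627 m, so the parallel axis theorem gives I = 0.05924 + (2.35)(0.627)² = 0.98309 kg m².
Total I = 0.34658 + 0.71792 + 0.98309 = 2.0476 kg m².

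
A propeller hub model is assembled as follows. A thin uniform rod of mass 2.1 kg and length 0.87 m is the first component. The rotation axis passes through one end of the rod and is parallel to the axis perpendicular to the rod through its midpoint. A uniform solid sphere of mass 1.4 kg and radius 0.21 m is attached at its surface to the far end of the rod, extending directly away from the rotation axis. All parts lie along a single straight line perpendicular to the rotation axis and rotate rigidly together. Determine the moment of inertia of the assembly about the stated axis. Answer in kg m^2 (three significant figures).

Thin rod: I_cm = (1/12)ML² = (1/12)(2.1)(0.87)² = 0.13246 kg m^2; centre at d = 0.435 m, so the parallel axis theorem gives I = 0.13246 + (2.1)(0.435)² = 0.52983 kg m^2.
Solid sphere: I_cm = (2/5)MR² = (2/5)(1.4)(0.21)² = 0.024696 kg m^2; centre at d = 0.435 + 0.435 + 0.21 = 1.08 m, so the parallel axis theorem gives I = 0.024696 + (1.4)(1.08)² = 1.6577 kg m^2.
Total I = 0.52983 + 1.6577 = 2.1875 kg m^2.

2.19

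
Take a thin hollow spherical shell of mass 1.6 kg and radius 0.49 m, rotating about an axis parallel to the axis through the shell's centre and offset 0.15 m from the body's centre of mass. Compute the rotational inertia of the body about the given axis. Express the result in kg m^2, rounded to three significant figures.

I_cm = (2/3)MR² = (2/3)(1.6)(0.49)² = 0.25611 kg m^2; centre at d = 0.15 m, so the parallel axis theorem gives I = 0.25611 + (1.6)(0.15)² = 0.29211 kg m^2.

0.292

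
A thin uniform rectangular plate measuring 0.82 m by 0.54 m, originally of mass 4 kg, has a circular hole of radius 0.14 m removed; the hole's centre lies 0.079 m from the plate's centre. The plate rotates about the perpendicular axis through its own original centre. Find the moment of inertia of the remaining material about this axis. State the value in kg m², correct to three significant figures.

Unpierced body about its centre: I₀ = (1/12)M(a²+b²) = (1/12)(4)[(0.82)² + (0.54)²] = 0.32133 kg m².
The removed disk has mass m = M·πr²/(ab) = (4)·π(0.14)²/(0.82·0.54) = 0.55624 kg (same uniform areal density).
Its moment of inertia about the rotation axis (parallel-axis theorem): I_hole = (1/2)mr² + md² = (1/2)(0.55624)(0.14)² + (0.55624)(0.079)² = 0.0089226 kg m².
Treating the hole as negative mass, I = I₀ − I_hole = 0.32133 − 0.0089226 = 0.31241 kg m².

0.312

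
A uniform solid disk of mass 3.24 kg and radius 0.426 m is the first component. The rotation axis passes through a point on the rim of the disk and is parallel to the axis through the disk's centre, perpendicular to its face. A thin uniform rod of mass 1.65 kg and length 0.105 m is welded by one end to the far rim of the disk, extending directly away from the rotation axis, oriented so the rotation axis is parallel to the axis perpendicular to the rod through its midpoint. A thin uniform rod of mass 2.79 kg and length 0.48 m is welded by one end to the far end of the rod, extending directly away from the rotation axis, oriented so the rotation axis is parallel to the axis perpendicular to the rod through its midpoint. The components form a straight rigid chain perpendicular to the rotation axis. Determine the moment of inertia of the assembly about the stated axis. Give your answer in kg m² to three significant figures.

6.28

Solid disk: I_cm = (1/2)MR² = (1/2)(3.24)(0.426)² = 0.29399 kg m²; centre at d = 0.426 m, so the parallel axis theorem gives I = 0.29399 + (3.24)(0.426)² = 0.88197 kg m².
Thin rod: I_cm = (1/12)ML² = (1/12)(1.65)(0.105)² = 0.0015159 kg m²; centre at d = 0.426 + 0.426 + 0.0525 = 0.9045 m, so the parallel axis theorem gives I = 0.0015159 + (1.65)(0.9045)² = 1.3514 kg m².
Thin rod: I_cm = (1/12)ML² = (1/12)(2.79)(0.48)² = 0.053568 kg m²; centre at d = 0.426 + 0.426 + 0.0525 + 0.0525 + 0.24 = 1.197 m, so the parallel axis theorem gives I = 0.053568 + (2.79)(1.197)² = 4.0511 kg m².
Total I = 0.88197 + 1.3514 + 4.0511 = 6.2845 kg m².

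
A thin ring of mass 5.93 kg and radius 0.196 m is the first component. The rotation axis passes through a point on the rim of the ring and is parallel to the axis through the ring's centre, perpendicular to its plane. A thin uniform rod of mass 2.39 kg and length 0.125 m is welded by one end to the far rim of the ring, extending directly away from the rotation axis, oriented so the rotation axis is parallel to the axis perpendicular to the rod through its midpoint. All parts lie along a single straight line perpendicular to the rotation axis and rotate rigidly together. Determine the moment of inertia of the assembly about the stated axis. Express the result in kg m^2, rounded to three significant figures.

Thin ring: I_cm = MR² = (5.93)(0.196)² = 0.22781 kg m^2; centre at d = 0.196 m, so I = I_cm + Md² gives I = 0.22781 + (5.93)(0.196)² = 0.45561 kg m^2.
Thin rod: I_cm = (1/12)ML² = (1/12)(2.39)(0.125)² = 0.003112 kg m^2; centre at d = 0.196 + 0.196 + 0.0625 = 0.4545 m, so I = I_cm + Md² gives I = 0.003112 + (2.39)(0.4545)² = 0.49681 kg m^2.
Total I = 0.45561 + 0.49681 = 0.95243 kg m^2.

0.952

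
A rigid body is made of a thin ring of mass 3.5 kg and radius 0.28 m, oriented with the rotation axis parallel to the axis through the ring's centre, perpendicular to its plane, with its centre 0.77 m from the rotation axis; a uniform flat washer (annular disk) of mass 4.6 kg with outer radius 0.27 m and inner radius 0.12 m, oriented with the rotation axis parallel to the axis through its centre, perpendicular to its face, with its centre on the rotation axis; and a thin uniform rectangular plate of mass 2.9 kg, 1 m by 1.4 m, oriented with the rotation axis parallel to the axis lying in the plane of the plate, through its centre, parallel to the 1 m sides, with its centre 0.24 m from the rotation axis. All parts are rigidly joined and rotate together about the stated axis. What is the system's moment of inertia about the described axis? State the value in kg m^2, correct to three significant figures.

Thin ring: I_cm = MR² = (3.5)(0.28)² = 0.2744 kg m^2; centre at d = 0.77 m, so I = I_cm + Md² gives I = 0.2744 + (3.5)(0.77)² = 2.3495 kg m^2.
Annular disk: I_cm = (1/2)M(R²+r²) = (1/2)(4.6)[(0.27)² + (0.12)²] = 0.20079 kg m^2; axis through the centre, so I = 0.20079 kg m^2.
Rectangular plate: I_cm = (1/12)Mb² = (1/12)(2.9)(1.4)² = 0.47367 kg m^2; centre at d = 0.24 m, so I = I_cm + Md² gives I = 0.47367 + (2.9)(0.24)² = 0.64071 kg m^2.
Total I = 2.3495 + 0.20079 + 0.64071 = 3.191 kg m^2.

3.19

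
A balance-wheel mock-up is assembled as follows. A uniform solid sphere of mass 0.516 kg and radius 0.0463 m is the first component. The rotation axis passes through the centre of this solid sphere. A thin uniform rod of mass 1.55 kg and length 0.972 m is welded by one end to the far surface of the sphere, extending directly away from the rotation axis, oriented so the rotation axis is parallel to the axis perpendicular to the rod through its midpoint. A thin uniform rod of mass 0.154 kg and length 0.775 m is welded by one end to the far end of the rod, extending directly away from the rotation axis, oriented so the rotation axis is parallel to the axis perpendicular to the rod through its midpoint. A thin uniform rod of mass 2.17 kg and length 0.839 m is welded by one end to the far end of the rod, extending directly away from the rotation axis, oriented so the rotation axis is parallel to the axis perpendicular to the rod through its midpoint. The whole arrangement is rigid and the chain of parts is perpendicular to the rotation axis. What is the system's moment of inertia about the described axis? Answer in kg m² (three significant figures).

11.6

Solid sphere: I_cm = (2/5)MR² = (2/5)(0.516)(0.0463)² = 0.00044246 kg m²; axis through the centre, so I = 0.00044246 kg m².
Thin rod: I_cm = (1/12)ML² = (1/12)(1.55)(0.972)² = 0.12203 kg m²; centre at d = 0.0463 + 0.486 = 0.5323 m, so the parallel axis theorem gives I = 0.12203 + (1.55)(0.5323)² = 0.56122 kg m².
Thin rod: I_cm = (1/12)ML² = (1/12)(0.154)(0.775)² = 0.007708 kg m²; centre at d = 0.0463 + 0.486 + 0.486 + 0.3875 = 1.4058 m, so the parallel axis theorem gives I = 0.007708 + (0.154)(1.4058)² = 0.31205 kg m².
Thin rod: I_cm = (1/12)ML² = (1/12)(2.17)(0.839)² = 0.12729 kg m²; centre at d = 0.0463 + 0.486 + 0.486 + 0.3875 + 0.3875 + 0.4195 = 2.2128 m, so the parallel axis theorem gives I = 0.12729 + (2.17)(2.2128)² = 10.753 kg m².
Total I = 0.00044246 + 0.56122 + 0.31205 + 10.753 = 11.626 kg m².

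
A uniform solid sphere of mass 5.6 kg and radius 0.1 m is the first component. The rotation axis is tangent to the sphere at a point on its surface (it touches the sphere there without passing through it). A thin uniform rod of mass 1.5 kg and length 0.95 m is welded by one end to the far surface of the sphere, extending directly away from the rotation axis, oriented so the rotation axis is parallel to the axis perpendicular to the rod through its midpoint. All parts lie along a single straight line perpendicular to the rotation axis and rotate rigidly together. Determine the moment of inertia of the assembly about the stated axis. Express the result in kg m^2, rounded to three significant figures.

Solid sphere: I_cm = (2/5)MR² = (2/5)(5.6)(0.1)² = 0.0224 kg m^2; centre at d = 0.1 m, so I = I_cm + Md² gives I = 0.0224 + (5.6)(0.1)² = 0.0784 kg m^2.
Thin rod: I_cm = (1/12)ML² = (1/12)(1.5)(0.95)² = 0.11281 kg m^2; centre at d = 0.1 + 0.1 + 0.475 = 0.675 m, so I = I_cm + Md² gives I = 0.11281 + (1.5)(0.675)² = 0.79625 kg m^2.
Total I = 0.0784 + 0.79625 = 0.87465 kg m^2.

0.875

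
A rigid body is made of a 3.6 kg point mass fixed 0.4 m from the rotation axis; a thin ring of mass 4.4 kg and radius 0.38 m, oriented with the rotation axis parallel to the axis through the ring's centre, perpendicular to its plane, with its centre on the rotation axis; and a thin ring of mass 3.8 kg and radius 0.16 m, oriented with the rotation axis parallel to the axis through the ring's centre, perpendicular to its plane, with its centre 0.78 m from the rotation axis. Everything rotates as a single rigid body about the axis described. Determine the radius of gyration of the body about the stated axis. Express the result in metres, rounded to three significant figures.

Point mass: I_cm = 0; centre at d = 0.4 m, so I = I_cm + Md² gives I = 0 + (3.6)(0.4)² = 0.576 kg m².
Thin ring: I_cm = MR² = (4.4)(0.38)² = 0.63536 kg m²; axis through the centre, so I = 0.63536 kg m².
Thin ring: I_cm = MR² = (3.8)(0.16)² = 0.09728 kg m²; centre at d = 0.78 m, so I = I_cm + Md² gives I = 0.09728 + (3.8)(0.78)² = 2.4092 kg m².
Total I = 3.6206 kg m²; total mass M = 11.8 kg.
k = √(I/M) = √(3.6206/11.8) = 0.55392 m.

0.554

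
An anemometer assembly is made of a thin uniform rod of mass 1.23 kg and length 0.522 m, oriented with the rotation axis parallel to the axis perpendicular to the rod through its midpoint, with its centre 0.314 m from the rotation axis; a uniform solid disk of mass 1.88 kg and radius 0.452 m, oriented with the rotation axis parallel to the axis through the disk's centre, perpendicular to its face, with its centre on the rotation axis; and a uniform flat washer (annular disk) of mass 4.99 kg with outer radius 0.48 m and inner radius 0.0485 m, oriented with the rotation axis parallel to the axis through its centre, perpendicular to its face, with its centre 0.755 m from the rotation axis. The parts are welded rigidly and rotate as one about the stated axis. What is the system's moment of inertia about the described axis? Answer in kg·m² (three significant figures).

3.77

Thin rod: I_cm = (1/12)ML² = (1/12)(1.23)(0.522)² = 0.02793 kg·m²; centre at d = 0.314 m, so I = I_cm + Md² gives I = 0.02793 + (1.23)(0.314)² = 0.1492 kg·m².
Solid disk: I_cm = (1/2)MR² = (1/2)(1.88)(0.452)² = 0.19205 kg·m²; axis through the centre, so I = 0.19205 kg·m².
Annular disk: I_cm = (1/2)M(R²+r²) = (1/2)(4.99)[(0.48)² + (0.0485)²] = 0.58072 kg·m²; centre at d = 0.755 m, so I = I_cm + Md² gives I = 0.58072 + (4.99)(0.755)² = 3.4251 kg·m².
Total I = 0.1492 + 0.19205 + 3.4251 = 3.7664 kg·m².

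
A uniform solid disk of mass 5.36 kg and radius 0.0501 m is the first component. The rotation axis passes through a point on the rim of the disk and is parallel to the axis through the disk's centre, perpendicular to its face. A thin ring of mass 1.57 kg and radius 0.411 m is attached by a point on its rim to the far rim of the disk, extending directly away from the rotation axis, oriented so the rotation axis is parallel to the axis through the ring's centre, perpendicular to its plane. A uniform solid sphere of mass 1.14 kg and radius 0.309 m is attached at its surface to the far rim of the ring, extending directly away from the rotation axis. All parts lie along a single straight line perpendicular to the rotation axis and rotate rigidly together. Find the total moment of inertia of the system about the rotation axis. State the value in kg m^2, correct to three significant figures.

2.47

Solid disk: I_cm = (1/2)MR² = (1/2)(5.36)(0.0501)² = 0.0067268 kg m^2; centre at d = 0.0501 m, so I = I_cm + Md² gives I = 0.0067268 + (5.36)(0.0501)² = 0.02018 kg m^2.
Thin ring: I_cm = MR² = (1.57)(0.411)² = 0.26521 kg m^2; centre at d = 0.0501 + 0.0501 + 0.411 = 0.5112 m, so I = I_cm + Md² gives I = 0.26521 + (1.57)(0.5112)² = 0.67549 kg m^2.
Solid sphere: I_cm = (2/5)MR² = (2/5)(1.14)(0.309)² = 0.043539 kg m^2; centre at d = 0.0501 + 0.0501 + 0.411 + 0.411 + 0.309 = 1.2312 m, so I = I_cm + Md² gives I = 0.043539 + (1.14)(1.2312)² = 1.7716 kg m^2.
Total I = 0.02018 + 0.67549 + 1.7716 = 2.4673 kg m^2.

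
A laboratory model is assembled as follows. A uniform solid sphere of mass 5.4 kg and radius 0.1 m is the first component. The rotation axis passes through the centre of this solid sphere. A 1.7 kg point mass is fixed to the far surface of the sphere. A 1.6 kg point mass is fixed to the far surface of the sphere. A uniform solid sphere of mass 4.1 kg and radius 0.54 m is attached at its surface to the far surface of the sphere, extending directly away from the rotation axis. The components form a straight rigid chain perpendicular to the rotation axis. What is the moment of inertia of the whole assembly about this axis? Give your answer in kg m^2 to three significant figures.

2.21

Solid sphere: I_cm = (2/5)MR² = (2/5)(5.4)(0.1)² = 0.0216 kg m^2; axis through the centre, so I = 0.0216 kg m^2.
Point mass: I_cm = 0; centre at d = 0.1 m, so I = I_cm + Md² gives I = 0 + (1.7)(0.1)² = 0.017 kg m^2.
Point mass: I_cm = 0; centre at d = 0.1 m, so I = I_cm + Md² gives I = 0 + (1.6)(0.1)² = 0.016 kg m^2.
Solid sphere: I_cm = (2/5)MR² = (2/5)(4.1)(0.54)² = 0.47822 kg m^2; centre at d = 0.1 + 0.54 = 0.64 m, so I = I_cm + Md² gives I = 0.47822 + (4.1)(0.64)² = 2.1576 kg m^2.
Total I = 0.0216 + 0.017 + 0.016 + 2.1576 = 2.2122 kg m^2.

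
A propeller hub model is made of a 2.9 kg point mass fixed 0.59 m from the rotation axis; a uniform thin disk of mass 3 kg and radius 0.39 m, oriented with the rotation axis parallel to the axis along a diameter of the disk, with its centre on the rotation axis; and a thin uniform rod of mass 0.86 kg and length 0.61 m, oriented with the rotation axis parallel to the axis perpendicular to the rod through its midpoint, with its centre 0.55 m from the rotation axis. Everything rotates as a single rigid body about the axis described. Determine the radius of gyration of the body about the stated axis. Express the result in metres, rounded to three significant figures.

Point mass: I_cm = 0; centre at d = 0.59 m, so the parallel axis theorem gives I = 0 + (2.9)(0.59)² = 1.0095 kg m^2.
Thin disk: I_cm = (1/4)MR² = (1/4)(3)(0.39)² = 0.11408 kg m^2; axis through the centre, so I = 0.11408 kg m^2.
Thin rod: I_cm = (1/12)ML² = (1/12)(0.86)(0.61)² = 0.026667 kg m^2; centre at d = 0.55 m, so the parallel axis theorem gives I = 0.026667 + (0.86)(0.55)² = 0.28682 kg m^2.
Total I = 1.4104 kg m^2; total mass M = 6.76 kg.
k = √(I/M) = √(1.4104/6.76) = 0.45677 m.

0.457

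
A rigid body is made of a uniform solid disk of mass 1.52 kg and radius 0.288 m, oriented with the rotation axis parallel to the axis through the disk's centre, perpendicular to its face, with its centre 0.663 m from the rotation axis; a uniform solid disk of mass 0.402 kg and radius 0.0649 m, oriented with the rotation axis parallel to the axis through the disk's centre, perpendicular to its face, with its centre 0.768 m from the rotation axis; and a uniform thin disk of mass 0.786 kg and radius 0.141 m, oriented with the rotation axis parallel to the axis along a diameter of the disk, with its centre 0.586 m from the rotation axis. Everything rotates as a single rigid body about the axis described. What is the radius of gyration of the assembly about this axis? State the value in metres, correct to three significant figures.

Solid disk: I_cm = (1/2)MR² = (1/2)(1.52)(0.288)² = 0.063037 kg m^2; centre at d = 0.663 m, so I = I_cm + Md² gives I = 0.063037 + (1.52)(0.663)² = 0.73118 kg m^2.
Solid disk: I_cm = (1/2)MR² = (1/2)(0.402)(0.0649)² = 0.00084661 kg m^2; centre at d = 0.768 m, so I = I_cm + Md² gives I = 0.00084661 + (0.402)(0.768)² = 0.23796 kg m^2.
Thin disk: I_cm = (1/4)MR² = (1/4)(0.786)(0.141)² = 0.0039066 kg m^2; centre at d = 0.586 m, so I = I_cm + Md² gives I = 0.0039066 + (0.786)(0.586)² = 0.27382 kg m^2.
Total I = 1.243 kg m^2; total mass M = 2.708 kg.
k = √(I/M) = √(1.243/2.708) = 0.67749 m.

0.677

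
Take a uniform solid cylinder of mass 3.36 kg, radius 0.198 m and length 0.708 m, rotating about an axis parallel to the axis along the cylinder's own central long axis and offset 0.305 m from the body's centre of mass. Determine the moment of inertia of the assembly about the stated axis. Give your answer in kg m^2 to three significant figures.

0.378

I_cm = (1/2)MR² = (1/2)(3.36)(0.198)² = 0.065863 kg m^2; centre at d = 0.305 m, so the parallel axis theorem gives I = 0.065863 + (3.36)(0.305)² = 0.37843 kg m^2.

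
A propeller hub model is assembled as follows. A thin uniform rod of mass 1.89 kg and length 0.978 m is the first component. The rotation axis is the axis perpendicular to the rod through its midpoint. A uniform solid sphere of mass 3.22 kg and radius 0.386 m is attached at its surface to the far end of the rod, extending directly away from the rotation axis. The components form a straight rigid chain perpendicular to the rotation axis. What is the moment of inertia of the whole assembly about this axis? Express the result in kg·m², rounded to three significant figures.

Thin rod: I_cm = (1/12)ML² = (1/12)(1.89)(0.978)² = 0.15065 kg·m²; axis through the centre, so I = 0.15065 kg·m².
Solid sphere: I_cm = (2/5)MR² = (2/5)(3.22)(0.386)² = 0.19191 kg·m²; centre at d = 0.489 + 0.386 = 0.875 m, so the parallel axis theorem gives I = 0.19191 + (3.22)(0.875)² = 2.6572 kg·m².
Total I = 0.15065 + 2.6572 = 2.8079 kg·m².

2.81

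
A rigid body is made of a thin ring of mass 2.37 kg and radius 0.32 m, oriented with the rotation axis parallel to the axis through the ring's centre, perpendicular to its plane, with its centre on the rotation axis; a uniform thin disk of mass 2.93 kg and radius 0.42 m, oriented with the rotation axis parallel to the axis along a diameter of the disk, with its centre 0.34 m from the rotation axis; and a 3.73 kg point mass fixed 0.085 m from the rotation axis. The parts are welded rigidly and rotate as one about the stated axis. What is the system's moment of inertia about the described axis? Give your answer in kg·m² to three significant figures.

Thin ring: I_cm = MR² = (2.37)(0.32)² = 0.24269 kg·m²; axis through the centre, so I = 0.24269 kg·m².
Thin disk: I_cm = (1/4)MR² = (1/4)(2.93)(0.42)² = 0.12921 kg·m²; centre at d = 0.34 m, so I = I_cm + Md² gives I = 0.12921 + (2.93)(0.34)² = 0.46792 kg·m².
Point mass: I_cm = 0; centre at d = 0.085 m, so I = I_cm + Md² gives I = 0 + (3.73)(0.085)² = 0.026949 kg·m².
Total I = 0.24269 + 0.46792 + 0.026949 = 0.73756 kg·m².

0.738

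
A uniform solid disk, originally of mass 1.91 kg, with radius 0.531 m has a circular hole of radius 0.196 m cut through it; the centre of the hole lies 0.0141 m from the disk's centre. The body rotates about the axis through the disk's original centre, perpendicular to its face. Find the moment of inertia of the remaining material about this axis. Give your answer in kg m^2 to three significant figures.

Unpierced body about its centre: I₀ = (1/2)MR² = (1/2)(1.91)(0.531)² = 0.26927 kg m^2.
The removed disk has mass m = M·(r/R)² = (1.91)(0.196/0.531)² = 0.26023 kg (same uniform areal density).
Its moment of inertia about the rotation axis (parallel-axis theorem): I_hole = (1/2)mr² + md² = (1/2)(0.26023)(0.196)² + (0.26023)(0.0141)² = 0.0050502 kg m^2.
Treating the hole as negative mass, I = I₀ − I_hole = 0.26927 − 0.0050502 = 0.26422 kg m^2.

0.264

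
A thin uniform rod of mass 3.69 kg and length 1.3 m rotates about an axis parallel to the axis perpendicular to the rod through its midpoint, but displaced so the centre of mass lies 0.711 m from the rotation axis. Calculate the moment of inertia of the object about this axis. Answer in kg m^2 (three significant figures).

I_cm = (1/12)ML² = (1/12)(3.69)(1.3)² = 0.51967 kg m^2; centre at d = 0.711 m, so I = I_cm + Md² gives I = 0.51967 + (3.69)(0.711)² = 2.385 kg m^2.

2.39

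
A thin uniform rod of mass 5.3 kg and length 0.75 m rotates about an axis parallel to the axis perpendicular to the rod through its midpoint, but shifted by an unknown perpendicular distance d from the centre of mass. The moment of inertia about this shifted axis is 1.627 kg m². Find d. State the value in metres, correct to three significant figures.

About the centre-of-mass axis, I_cm = (1/12)ML² = (1/12)(5.3)(0.75)² = 0.24844 kg m².
Parallel axis theorem: I = I_cm + Md², so Md² = 1.627 − 0.24844 = 1.3786 kg m².
d = √(1.3786 / 5.3) = 0.51001 m.

0.510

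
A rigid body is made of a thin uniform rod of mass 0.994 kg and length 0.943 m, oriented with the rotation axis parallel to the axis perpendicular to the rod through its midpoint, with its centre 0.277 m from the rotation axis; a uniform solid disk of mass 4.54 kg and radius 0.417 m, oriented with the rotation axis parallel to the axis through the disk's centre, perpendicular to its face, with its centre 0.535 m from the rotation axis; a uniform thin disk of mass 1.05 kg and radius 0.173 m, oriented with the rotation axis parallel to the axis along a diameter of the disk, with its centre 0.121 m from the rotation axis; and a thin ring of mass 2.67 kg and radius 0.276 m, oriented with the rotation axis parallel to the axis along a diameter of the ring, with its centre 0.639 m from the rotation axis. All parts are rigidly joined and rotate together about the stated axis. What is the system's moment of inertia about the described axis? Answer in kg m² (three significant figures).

Thin rod: I_cm = (1/12)ML² = (1/12)(0.994)(0.943)² = 0.073659 kg m²; centre at d = 0.277 m, so I = I_cm + Md² gives I = 0.073659 + (0.994)(0.277)² = 0.14993 kg m².
Solid disk: I_cm = (1/2)MR² = (1/2)(4.54)(0.417)² = 0.39473 kg m²; centre at d = 0.535 m, so I = I_cm + Md² gives I = 0.39473 + (4.54)(0.535)² = 1.6942 kg m².
Thin disk: I_cm = (1/4)MR² = (1/4)(1.05)(0.173)² = 0.0078564 kg m²; centre at d = 0.121 m, so I = I_cm + Md² gives I = 0.0078564 + (1.05)(0.121)² = 0.023229 kg m².
Thin ring: I_cm = (1/2)MR² = (1/2)(2.67)(0.276)² = 0.10169 kg m²; centre at d = 0.639 m, so I = I_cm + Md² gives I = 0.10169 + (2.67)(0.639)² = 1.1919 kg m².
Total I = 0.14993 + 1.6942 + 0.023229 + 1.1919 = 3.0593 kg m².

3.06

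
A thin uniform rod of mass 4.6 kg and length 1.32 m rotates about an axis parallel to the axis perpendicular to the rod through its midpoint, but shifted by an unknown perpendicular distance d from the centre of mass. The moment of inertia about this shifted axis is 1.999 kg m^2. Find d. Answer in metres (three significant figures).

About the centre-of-mass axis, I_cm = (1/12)ML² = (1/12)(4.6)(1.32)² = 0.66792 kg m^2.
Parallel axis theorem: I = I_cm + Md², so Md² = 1.999 − 0.66792 = 1.3311 kg m^2.
d = √(1.3311 / 4.6) = 0.53793 m.

0.538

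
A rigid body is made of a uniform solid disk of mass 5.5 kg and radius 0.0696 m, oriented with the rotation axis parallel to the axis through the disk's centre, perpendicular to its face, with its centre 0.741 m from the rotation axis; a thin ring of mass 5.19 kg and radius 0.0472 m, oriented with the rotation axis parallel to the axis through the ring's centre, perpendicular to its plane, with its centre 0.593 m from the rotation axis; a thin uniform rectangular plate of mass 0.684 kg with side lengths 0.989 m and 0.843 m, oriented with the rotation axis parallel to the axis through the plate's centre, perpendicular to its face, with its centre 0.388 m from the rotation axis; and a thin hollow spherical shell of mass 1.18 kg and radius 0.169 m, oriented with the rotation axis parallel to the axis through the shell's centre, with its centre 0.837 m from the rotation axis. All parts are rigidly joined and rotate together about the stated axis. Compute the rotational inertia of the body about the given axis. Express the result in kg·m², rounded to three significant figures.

Solid disk: I_cm = (1/2)MR² = (1/2)(5.5)(0.0696)² = 0.013321 kg·m²; centre at d = 0.741 m, so the parallel axis theorem gives I = 0.013321 + (5.5)(0.741)² = 3.0333 kg·m².
Thin ring: I_cm = MR² = (5.19)(0.0472)² = 0.011562 kg·m²; centre at d = 0.593 m, so the parallel axis theorem gives I = 0.011562 + (5.19)(0.593)² = 1.8366 kg·m².
Rectangular plate: I_cm = (1/12)M(a²+b²) = (1/12)(0.684)[(0.989)² + (0.843)²] = 0.09626 kg·m²; centre at d = 0.388 m, so the parallel axis theorem gives I = 0.09626 + (0.684)(0.388)² = 0.19923 kg·m².
Spherical shell: I_cm = (2/3)MR² = (2/3)(1.18)(0.169)² = 0.022468 kg·m²; centre at d = 0.837 m, so the parallel axis theorem gives I = 0.022468 + (1.18)(0.837)² = 0.84914 kg·m².
Total I = 3.0333 + 1.8366 + 0.19923 + 0.84914 = 5.9183 kg·m².

5.92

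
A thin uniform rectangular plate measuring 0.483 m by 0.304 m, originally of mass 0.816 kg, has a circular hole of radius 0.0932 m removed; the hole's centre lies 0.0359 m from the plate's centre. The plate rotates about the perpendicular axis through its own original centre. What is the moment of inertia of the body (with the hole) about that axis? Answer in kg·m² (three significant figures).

Unpierced body about its centre: I₀ = (1/12)M(a²+b²) = (1/12)(0.816)[(0.483)² + (0.304)²] = 0.022148 kg·m².
The removed disk has mass m = M·πr²/(ab) = (0.816)·π(0.0932)²/(0.483·0.304) = 0.15165 kg (same uniform areal density).
Its moment of inertia about the rotation axis (parallel-axis theorem): I_hole = (1/2)mr² + md² = (1/2)(0.15165)(0.0932)² + (0.15165)(0.0359)² = 0.0008541 kg·m².
Treating the hole as negative mass, I = I₀ − I_hole = 0.022148 − 0.0008541 = 0.021294 kg·m².

0.0213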